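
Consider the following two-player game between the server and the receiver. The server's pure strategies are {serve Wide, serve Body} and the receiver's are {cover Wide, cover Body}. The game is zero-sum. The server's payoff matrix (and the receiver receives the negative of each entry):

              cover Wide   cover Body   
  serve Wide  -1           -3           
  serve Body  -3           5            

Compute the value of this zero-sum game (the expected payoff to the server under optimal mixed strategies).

v = -7/5

The server's indifference between serve Wide and serve Body determines the receiver's mixing probability q:
  the server's payoff to serve Wide: q·(-1) + (1−q)·(-3) = 2q - 3
  the server's payoff to serve Body: q·(-3) + (1−q)·5 = -8q + 5
  2q - 3 = -8q + 5  ⇒  10q = 8  ⇒  q = 4/5.
The value is the server's expected payoff against this mix (using serve Wide): (4/5)·(-1) + (1/5)·(-3) = -7/5.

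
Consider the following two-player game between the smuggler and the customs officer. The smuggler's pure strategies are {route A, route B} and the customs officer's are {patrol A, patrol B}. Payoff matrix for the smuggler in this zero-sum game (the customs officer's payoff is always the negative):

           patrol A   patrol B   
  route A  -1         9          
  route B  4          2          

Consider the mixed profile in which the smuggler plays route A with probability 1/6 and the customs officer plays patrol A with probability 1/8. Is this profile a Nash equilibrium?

No

Given the customs officer's mix q = 1/8, the smuggler's payoff from route A is 31/4 but from route B is 9/4. The smuggler strictly prefers route A, so the smuggler would not mix.
So the proposed profile is not a Nash equilibrium.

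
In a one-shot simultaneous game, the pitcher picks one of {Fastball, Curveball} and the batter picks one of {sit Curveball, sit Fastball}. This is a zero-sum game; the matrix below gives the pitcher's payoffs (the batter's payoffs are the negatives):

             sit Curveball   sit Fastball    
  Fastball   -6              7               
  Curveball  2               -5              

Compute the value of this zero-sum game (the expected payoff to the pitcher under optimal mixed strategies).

In a mixed equilibrium the pitcher is indifferent between Fastball and Curveball; this condition fixes q.
  the pitcher's payoff from Fastball: q·(-6) + (1−q)·7 = -13q + 7
  the pitcher's payoff from Curveball: q·2 + (1−q)·(-5) = 7q - 5
  -13q + 7 = 7q - 5  ⇒  -20q = -12  ⇒  q = 3/5.
The value is the pitcher's expected payoff against this mix (using Fastball): (3/5)·(-6) + (2/5)·7 = -4/5.

v = -4/5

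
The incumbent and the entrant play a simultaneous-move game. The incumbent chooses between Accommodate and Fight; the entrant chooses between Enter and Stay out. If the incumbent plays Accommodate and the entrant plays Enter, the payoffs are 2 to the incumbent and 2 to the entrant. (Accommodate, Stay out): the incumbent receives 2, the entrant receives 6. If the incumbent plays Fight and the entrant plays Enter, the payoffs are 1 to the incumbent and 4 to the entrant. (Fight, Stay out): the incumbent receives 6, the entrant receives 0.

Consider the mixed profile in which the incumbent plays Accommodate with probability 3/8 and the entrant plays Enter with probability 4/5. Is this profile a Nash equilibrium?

Given the incumbent's mix p = 3/8, the entrant's payoff from Enter is 13/4 but from Stay out is 9/4. The entrant strictly prefers Enter, so the entrant would not mix.
So the proposed profile is not a Nash equilibrium.

No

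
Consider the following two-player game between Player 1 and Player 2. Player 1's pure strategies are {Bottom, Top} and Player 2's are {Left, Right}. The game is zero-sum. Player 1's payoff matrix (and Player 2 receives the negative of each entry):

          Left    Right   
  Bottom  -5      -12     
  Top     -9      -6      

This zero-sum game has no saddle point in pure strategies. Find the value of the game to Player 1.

v = -39/5

In a mixed equilibrium Player 1 is indifferent between Bottom and Top; this condition fixes q.
  Player 1's payoff from Bottom: q·(-5) + (1−q)·(-12) = 7q - 12
  Player 1's payoff from Top: q·(-9) + (1−q)·(-6) = -3q - 6
  7q - 12 = -3q - 6  ⇒  10q = 6  ⇒  q = 3/5.
The value is Player 1's expected payoff against this mix (using Bottom): (3/5)·(-5) + (2/5)·(-12) = -39/5.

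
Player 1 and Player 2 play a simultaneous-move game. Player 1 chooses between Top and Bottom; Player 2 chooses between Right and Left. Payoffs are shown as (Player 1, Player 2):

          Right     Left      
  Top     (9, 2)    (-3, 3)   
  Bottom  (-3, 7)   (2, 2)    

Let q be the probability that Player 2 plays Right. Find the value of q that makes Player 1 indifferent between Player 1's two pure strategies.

Player 1's indifference between Top and Bottom determines Player 2's mixing probability q:
  Player 1's payoff from Top: q·9 + (1−q)·(-3) = 12q - 3
  Player 1's payoff from Bottom: q·(-3) + (1−q)·2 = -5q + 2
  12q - 3 = -5q + 2  ⇒  17q = 5  ⇒  q = 5/17.

q = 5/17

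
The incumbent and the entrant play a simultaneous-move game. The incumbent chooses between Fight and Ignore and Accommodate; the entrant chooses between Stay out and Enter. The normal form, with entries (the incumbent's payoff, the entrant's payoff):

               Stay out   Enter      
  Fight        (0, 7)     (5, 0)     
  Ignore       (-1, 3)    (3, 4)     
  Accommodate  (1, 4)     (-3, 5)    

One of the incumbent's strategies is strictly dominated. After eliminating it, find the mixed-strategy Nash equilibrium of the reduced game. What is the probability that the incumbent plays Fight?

The incumbent's strategy Ignore is strictly dominated by Fight: 0 > -1 and 5 > 3. Eliminate Ignore.
Set the entrant's expected payoff from Stay out equal to that from Enter:
  the entrant's payoff to Stay out: p·7 + (1−p)·4 = 3p + 4
  the entrant's payoff to Enter: p·0 + (1−p)·5 = -5p + 5
  3p + 4 = -5p + 5  ⇒  8p = 1  ⇒  p = 1/8.

p = 1/8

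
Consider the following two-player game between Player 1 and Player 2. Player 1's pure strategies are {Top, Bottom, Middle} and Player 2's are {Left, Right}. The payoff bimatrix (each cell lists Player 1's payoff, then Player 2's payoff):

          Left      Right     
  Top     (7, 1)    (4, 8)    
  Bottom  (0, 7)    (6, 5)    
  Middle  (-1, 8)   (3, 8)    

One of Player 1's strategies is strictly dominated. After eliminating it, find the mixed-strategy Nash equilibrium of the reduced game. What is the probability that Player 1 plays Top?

p = 2/9

Player 1's strategy Middle is strictly dominated by Bottom: 0 > -1 and 6 > 3. Eliminate Middle.
Set Player 2's expected payoff from Left equal to that from Right:
  Player 2's payoff from Left: p·1 + (1−p)·7 = -6p + 7
  Player 2's payoff from Right: p·8 + (1−p)·5 = 3p + 5
  -6p + 7 = 3p + 5  ⇒  -9p = -2  ⇒  p = 2/9.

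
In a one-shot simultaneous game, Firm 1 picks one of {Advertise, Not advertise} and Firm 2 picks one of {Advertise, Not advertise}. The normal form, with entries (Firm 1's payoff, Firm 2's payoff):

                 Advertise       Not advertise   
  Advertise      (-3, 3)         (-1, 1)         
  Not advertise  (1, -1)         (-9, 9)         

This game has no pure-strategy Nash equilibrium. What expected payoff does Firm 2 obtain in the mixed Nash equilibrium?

7/3

Firm 2's indifference between Advertise and Not advertise determines Firm 1's mixing probability p:
  Firm 2's expected payoff from Advertise: p·3 + (1−p)·(-1) = 4p - 1
  Firm 2's expected payoff from Not advertise: p·1 + (1−p)·9 = -8p + 9
  4p - 1 = -8p + 9  ⇒  12p = 10  ⇒  p = 5/6.
At equilibrium Firm 2 is indifferent across columns, so Firm 2's payoff equals the payoff from Advertise: (5/6)·3 + (1/6)·(-1) = 7/3.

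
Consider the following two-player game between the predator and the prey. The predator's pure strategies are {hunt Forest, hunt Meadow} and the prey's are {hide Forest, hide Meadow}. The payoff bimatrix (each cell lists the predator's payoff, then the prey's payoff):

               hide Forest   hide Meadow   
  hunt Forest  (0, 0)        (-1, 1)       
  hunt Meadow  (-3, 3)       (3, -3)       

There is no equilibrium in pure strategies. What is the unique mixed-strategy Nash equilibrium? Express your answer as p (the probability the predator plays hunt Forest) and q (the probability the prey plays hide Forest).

Set the prey's expected payoff from hide Forest equal to that from hide Meadow:
  the prey's expected payoff from hide Forest: p·0 + (1−p)·3 = -3p + 3
  the prey's expected payoff from hide Meadow: p·1 + (1−p)·(-3) = 4p - 3
  -3p + 3 = 4p - 3  ⇒  -7p = -6  ⇒  p = 6/7.
The predator's indifference between hunt Forest and hunt Meadow determines the prey's mixing probability q:
  the predator's payoff to hunt Forest: q·0 + (1−q)·(-1) = q - 1
  the predator's payoff to hunt Meadow: q·(-3) + (1−q)·3 = -6q + 3
  q - 1 = -6q + 3  ⇒  7q = 4  ⇒  q = 4/7.

p = 6/7, q = 4/7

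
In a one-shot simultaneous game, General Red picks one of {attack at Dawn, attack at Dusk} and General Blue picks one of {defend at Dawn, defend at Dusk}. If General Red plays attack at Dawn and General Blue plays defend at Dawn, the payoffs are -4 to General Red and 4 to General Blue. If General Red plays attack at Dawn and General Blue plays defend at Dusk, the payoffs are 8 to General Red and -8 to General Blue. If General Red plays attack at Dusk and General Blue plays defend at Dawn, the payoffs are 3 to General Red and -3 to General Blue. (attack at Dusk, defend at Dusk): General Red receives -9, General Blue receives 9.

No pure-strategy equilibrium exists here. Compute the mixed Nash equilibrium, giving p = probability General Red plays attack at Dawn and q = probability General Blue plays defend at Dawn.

p = 1/2, q = 17/24

In a mixed equilibrium General Blue is indifferent between defend at Dawn and defend at Dusk; this condition fixes p.
  General Blue's payoff to defend at Dawn: p·4 + (1−p)·(-3) = 7p - 3
  General Blue's payoff to defend at Dusk: p·(-8) + (1−p)·9 = -17p + 9
  7p - 3 = -17p + 9  ⇒  24p = 12  ⇒  p = 1/2.
Set General Red's expected payoff from attack at Dawn equal to that from attack at Dusk:
  General Red's payoff from attack at Dawn: q·(-4) + (1−q)·8 = -12q + 8
  General Red's payoff from attack at Dusk: q·3 + (1−q)·(-9) = 12q - 9
  -12q + 8 = 12q - 9  ⇒  -24q = -17  ⇒  q = 17/24.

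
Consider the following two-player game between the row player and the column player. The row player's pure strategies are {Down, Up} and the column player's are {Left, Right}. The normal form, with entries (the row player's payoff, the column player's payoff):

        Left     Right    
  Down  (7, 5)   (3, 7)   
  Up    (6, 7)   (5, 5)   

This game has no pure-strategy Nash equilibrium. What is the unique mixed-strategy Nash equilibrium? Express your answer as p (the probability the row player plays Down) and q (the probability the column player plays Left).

p = 1/2, q = 2/3

The column player's indifference between Left and Right determines the row player's mixing probability p:
  the column player's payoff to Left: p·5 + (1−p)·7 = -2p + 7
  the column player's payoff to Right: p·7 + (1−p)·5 = 2p + 5
  -2p + 7 = 2p + 5  ⇒  -4p = -2  ⇒  p = 1/2.
The column player's mix must leave the row player indifferent between Down and Up.
  the row player's payoff to Down: q·7 + (1−q)·3 = 4q + 3
  the row player's payoff to Up: q·6 + (1−q)·5 = q + 5
  4q + 3 = q + 5  ⇒  3q = 2  ⇒  q = 2/3.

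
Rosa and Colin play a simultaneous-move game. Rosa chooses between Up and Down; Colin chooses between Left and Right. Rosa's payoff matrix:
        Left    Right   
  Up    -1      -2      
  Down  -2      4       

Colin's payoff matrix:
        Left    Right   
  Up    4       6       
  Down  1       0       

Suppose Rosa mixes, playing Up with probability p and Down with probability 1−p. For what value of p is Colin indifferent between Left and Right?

p = 1/3

Colin's indifference between Left and Right determines Rosa's mixing probability p:
  Colin's payoff from Left: p·4 + (1−p)·1 = 3p + 1
  Colin's payoff from Right: p·6 + (1−p)·0 = 6p
  3p + 1 = 6p  ⇒  -3p = -1  ⇒  p = 1/3.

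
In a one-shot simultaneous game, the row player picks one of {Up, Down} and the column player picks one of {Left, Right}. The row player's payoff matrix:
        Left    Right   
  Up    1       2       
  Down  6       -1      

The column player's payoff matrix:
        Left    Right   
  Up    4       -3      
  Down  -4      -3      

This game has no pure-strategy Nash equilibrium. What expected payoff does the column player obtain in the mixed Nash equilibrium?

-3

The column player's indifference between Left and Right determines the row player's mixing probability p:
  the column player's payoff from Left: p·4 + (1−p)·(-4) = 8p - 4
  the column player's payoff from Right: p·(-3) + (1−p)·(-3) = -3
  8p - 4 = -3  ⇒  8p = 1  ⇒  p = 1/8.
At equilibrium the column player is indifferent across columns, so the column player's payoff equals the payoff from Left: (1/8)·4 + (7/8)·(-4) = -3.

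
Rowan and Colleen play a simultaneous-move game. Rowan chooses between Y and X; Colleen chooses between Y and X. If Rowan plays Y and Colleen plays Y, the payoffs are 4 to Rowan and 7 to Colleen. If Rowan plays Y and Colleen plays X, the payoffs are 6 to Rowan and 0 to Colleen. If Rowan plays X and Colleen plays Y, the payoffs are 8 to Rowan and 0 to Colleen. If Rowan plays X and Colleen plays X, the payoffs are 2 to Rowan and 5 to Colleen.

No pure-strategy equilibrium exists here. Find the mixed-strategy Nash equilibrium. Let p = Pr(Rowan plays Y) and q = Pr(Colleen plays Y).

For Colleen to be willing to mix, Colleen must be indifferent between Y and X, which pins down Rowan's mix.
  Colleen's expected payoff from Y: p·7 + (1−p)·0 = 7p
  Colleen's expected payoff from X: p·0 + (1−p)·5 = -5p + 5
  7p = -5p + 5  ⇒  12p = 5  ⇒  p = 5/12.
Colleen's mix must leave Rowan indifferent between Y and X.
  Rowan's expected payoff from Y: q·4 + (1−q)·6 = -2q + 6
  Rowan's expected payoff from X: q·8 + (1−q)·2 = 6q + 2
  -2q + 6 = 6q + 2  ⇒  -8q = -4  ⇒  q = 1/2.

p = 5/12, q = 1/2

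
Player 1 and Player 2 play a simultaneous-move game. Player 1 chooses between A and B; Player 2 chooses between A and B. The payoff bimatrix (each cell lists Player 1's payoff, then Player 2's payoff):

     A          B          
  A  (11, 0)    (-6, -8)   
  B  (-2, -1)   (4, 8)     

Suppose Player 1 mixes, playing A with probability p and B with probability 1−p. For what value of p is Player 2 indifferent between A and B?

p = 9/17

For Player 2 to be willing to mix, Player 2 must be indifferent between A and B, which pins down Player 1's mix.
  Player 2's payoff to A: p·0 + (1−p)·(-1) = p - 1
  Player 2's payoff to B: p·(-8) + (1−p)·8 = -16p + 8
  p - 1 = -16p + 8  ⇒  17p = 9  ⇒  p = 9/17.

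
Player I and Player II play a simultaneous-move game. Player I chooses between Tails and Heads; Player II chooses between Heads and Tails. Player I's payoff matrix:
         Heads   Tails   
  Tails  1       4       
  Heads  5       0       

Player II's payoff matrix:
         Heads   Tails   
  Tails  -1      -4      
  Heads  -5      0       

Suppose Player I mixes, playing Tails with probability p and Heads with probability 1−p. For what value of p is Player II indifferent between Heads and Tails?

Player II's indifference between Heads and Tails determines Player I's mixing probability p:
  Player II's expected payoff from Heads: p·(-1) + (1−p)·(-5) = 4p - 5
  Player II's expected payoff from Tails: p·(-4) + (1−p)·0 = -4p
  4p - 5 = -4p  ⇒  8p = 5  ⇒  p = 5/8.

p = 5/8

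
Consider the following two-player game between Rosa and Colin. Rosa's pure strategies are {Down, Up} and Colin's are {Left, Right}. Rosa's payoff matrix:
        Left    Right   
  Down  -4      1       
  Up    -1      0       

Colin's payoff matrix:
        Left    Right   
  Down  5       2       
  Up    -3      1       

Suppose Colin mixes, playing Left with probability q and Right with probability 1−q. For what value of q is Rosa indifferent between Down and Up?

Colin's mix must leave Rosa indifferent between Down and Up.
  Rosa's payoff from Down: q·(-4) + (1−q)·1 = -5q + 1
  Rosa's payoff from Up: q·(-1) + (1−q)·0 = -q
  -5q + 1 = -q  ⇒  -4q = -1  ⇒  q = 1/4.

q = 1/4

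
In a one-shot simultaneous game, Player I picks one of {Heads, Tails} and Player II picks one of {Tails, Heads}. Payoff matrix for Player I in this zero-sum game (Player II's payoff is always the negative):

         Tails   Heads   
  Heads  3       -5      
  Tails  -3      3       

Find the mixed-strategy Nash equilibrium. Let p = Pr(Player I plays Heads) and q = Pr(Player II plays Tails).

Player II's indifference between Tails and Heads determines Player I's mixing probability p:
  Player II's payoff from Tails: p·(-3) + (1−p)·3 = -6p + 3
  Player II's payoff from Heads: p·5 + (1−p)·(-3) = 8p - 3
  -6p + 3 = 8p - 3  ⇒  -14p = -6  ⇒  p = 3/7.
Player II's mix must leave Player I indifferent between Heads and Tails.
  Player I's payoff to Heads: q·3 + (1−q)·(-5) = 8q - 5
  Player I's payoff to Tails: q·(-3) + (1−q)·3 = -6q + 3
  8q - 5 = -6q + 3  ⇒  14q = 8  ⇒  q = 4/7.

p = 3/7, q = 4/7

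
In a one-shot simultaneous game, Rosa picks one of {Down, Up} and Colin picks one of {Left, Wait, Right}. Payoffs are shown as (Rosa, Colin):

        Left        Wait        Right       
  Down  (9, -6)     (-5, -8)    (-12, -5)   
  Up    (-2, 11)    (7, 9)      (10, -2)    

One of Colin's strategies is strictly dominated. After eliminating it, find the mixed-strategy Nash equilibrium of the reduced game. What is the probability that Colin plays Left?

q = 2/3

Colin's strategy Wait is strictly dominated by Left: -6 > -8 and 11 > 9. Eliminate Wait.
Rosa's indifference between Down and Up determines Colin's mixing probability q:
  Rosa's payoff to Down: q·9 + (1−q)·(-12) = 21q - 12
  Rosa's payoff to Up: q·(-2) + (1−q)·10 = -12q + 10
  21q - 12 = -12q + 10  ⇒  33q = 22  ⇒  q = 2/3.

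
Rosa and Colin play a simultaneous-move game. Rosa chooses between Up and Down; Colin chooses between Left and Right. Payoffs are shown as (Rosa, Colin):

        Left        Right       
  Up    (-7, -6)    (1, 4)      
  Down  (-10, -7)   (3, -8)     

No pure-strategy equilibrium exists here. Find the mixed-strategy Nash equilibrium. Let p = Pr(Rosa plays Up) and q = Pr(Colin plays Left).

For Colin to be willing to mix, Colin must be indifferent between Left and Right, which pins down Rosa's mix.
  Colin's payoff from Left: p·(-6) + (1−p)·(-7) = p - 7
  Colin's payoff from Right: p·4 + (1−p)·(-8) = 12p - 8
  p - 7 = 12p - 8  ⇒  -11p = -1  ⇒  p = 1/11.
Rosa's indifference between Up and Down determines Colin's mixing probability q:
  Rosa's payoff to Up: q·(-7) + (1−q)·1 = -8q + 1
  Rosa's payoff to Down: q·(-10) + (1−q)·3 = -13q + 3
  -8q + 1 = -13q + 3  ⇒  5q = 2  ⇒  q = 2/5.

p = 1/11, q = 2/5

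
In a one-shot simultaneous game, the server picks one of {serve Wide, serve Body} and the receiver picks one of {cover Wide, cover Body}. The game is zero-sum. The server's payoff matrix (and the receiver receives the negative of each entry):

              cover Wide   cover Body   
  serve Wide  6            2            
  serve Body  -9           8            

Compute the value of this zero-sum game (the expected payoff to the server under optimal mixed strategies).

Set the server's expected payoff from serve Wide equal to that from serve Body:
  the server's payoff to serve Wide: q·6 + (1−q)·2 = 4q + 2
  the server's payoff to serve Body: q·(-9) + (1−q)·8 = -17q + 8
  4q + 2 = -17q + 8  ⇒  21q = 6  ⇒  q = 2/7.
The value is the server's expected payoff against this mix (using serve Wide): (2/7)·6 + (5/7)·2 = 22/7.

v = 22/7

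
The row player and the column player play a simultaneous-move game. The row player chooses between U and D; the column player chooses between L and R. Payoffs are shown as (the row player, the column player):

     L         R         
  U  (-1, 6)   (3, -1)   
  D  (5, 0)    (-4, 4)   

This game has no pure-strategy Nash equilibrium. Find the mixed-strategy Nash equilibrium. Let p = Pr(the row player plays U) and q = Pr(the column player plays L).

For the column player to be willing to mix, the column player must be indifferent between L and R, which pins down the row player's mix.
  the column player's expected payoff from L: p·6 + (1−p)·0 = 6p
  the column player's expected payoff from R: p·(-1) + (1−p)·4 = -5p + 4
  6p = -5p + 4  ⇒  11p = 4  ⇒  p = 4/11.
Set the row player's expected payoff from U equal to that from D:
  the row player's payoff from U: q·(-1) + (1−q)·3 = -4q + 3
  the row player's payoff from D: q·5 + (1−q)·(-4) = 9q - 4
  -4q + 3 = 9q - 4  ⇒  -13q = -7  ⇒  q = 7/13.

p = 4/11, q = 7/13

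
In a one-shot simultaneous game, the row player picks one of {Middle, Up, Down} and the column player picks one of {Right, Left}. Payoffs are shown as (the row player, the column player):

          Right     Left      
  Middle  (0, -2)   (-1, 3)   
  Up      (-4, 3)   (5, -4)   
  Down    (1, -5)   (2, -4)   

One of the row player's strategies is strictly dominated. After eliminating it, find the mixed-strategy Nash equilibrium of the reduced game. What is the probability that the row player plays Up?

The row player's strategy Middle is strictly dominated by Down: 1 > 0 and 2 > -1. Eliminate Middle.
The row player's mix must leave the column player indifferent between Right and Left.
  the column player's payoff from Right: p·3 + (1−p)·(-5) = 8p - 5
  the column player's payoff from Left: p·(-4) + (1−p)·(-4) = -4
  8p - 5 = -4  ⇒  8p = 1  ⇒  p = 1/8.

p = 1/8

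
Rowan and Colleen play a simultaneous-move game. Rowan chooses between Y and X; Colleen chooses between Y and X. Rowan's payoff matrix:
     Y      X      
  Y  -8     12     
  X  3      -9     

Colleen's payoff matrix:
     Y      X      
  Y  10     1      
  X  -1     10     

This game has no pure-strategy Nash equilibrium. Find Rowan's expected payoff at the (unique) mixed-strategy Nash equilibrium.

Set Rowan's expected payoff from Y equal to that from X:
  Rowan's payoff to Y: q·(-8) + (1−q)·12 = -20q + 12
  Rowan's payoff to X: q·3 + (1−q)·(-9) = 12q - 9
  -20q + 12 = 12q - 9  ⇒  -32q = -21  ⇒  q = 21/32.
At equilibrium Rowan is indifferent across rows, so Rowan's payoff equals the payoff from Y: (21/32)·(-8) + (11/32)·12 = -9/8.

-9/8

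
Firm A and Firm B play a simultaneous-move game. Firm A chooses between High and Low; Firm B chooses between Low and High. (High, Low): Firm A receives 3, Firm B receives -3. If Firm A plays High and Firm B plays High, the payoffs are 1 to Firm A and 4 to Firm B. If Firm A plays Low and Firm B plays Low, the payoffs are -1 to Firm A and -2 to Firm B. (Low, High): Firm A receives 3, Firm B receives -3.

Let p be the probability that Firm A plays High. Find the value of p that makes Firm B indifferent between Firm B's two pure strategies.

p = 1/8

In a mixed equilibrium Firm B is indifferent between Low and High; this condition fixes p.
  Firm B's payoff to Low: p·(-3) + (1−p)·(-2) = -p - 2
  Firm B's payoff to High: p·4 + (1−p)·(-3) = 7p - 3
  -p - 2 = 7p - 3  ⇒  -8p = -1  ⇒  p = 1/8.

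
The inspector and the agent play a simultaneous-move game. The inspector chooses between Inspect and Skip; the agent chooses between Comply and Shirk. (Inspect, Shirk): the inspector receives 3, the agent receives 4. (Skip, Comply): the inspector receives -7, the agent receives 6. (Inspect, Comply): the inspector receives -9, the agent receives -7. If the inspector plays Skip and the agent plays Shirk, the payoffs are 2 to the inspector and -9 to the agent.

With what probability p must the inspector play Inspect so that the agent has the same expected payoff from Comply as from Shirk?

p = 15/26

Set the agent's expected payoff from Comply equal to that from Shirk:
  the agent's payoff to Comply: p·(-7) + (1−p)·6 = -13p + 6
  the agent's payoff to Shirk: p·4 + (1−p)·(-9) = 13p - 9
  -13p + 6 = 13p - 9  ⇒  -26p = -15  ⇒  p = 15/26.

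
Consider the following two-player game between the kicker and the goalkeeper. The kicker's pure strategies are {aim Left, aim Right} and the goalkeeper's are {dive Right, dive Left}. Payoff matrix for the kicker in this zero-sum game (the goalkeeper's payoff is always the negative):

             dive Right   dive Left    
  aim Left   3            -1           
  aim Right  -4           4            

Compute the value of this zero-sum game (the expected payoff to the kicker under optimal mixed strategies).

For the kicker to be willing to mix, the kicker must be indifferent between aim Left and aim Right, which pins down the goalkeeper's mix.
  the kicker's payoff from aim Left: q·3 + (1−q)·(-1) = 4q - 1
  the kicker's payoff from aim Right: q·(-4) + (1−q)·4 = -8q + 4
  4q - 1 = -8q + 4  ⇒  12q = 5  ⇒  q = 5/12.
The value is the kicker's expected payoff against this mix (using aim Left): (5/12)·3 + (7/12)·(-1) = 2/3.

v = 2/3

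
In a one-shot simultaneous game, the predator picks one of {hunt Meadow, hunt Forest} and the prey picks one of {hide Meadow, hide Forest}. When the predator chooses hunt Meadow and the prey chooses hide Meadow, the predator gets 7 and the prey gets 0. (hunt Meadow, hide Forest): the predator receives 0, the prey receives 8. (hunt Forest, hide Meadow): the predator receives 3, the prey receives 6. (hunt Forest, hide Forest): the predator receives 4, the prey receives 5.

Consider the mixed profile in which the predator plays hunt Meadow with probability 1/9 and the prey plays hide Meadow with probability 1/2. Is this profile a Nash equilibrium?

Yes

Check the prey's indifference given the predator's mix p = 1/9:
  payoff from hide Meadow = 16/3; payoff from hide Forest = 16/3 — equal.
Check the predator's indifference given the prey's mix q = 1/2:
  payoff from hunt Meadow = 7/2; payoff from hunt Forest = 7/2 — equal.
Both players are indifferent, so neither can profitably deviate.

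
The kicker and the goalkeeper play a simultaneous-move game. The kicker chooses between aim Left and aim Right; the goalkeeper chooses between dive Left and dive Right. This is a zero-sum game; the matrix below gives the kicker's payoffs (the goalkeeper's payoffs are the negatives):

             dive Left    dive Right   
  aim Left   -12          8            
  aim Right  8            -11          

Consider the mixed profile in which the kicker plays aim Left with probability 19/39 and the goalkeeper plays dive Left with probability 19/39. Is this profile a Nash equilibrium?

Check the goalkeeper's indifference given the kicker's mix p = 19/39:
  payoff from dive Left = 68/39; payoff from dive Right = 68/39 — equal.
Check the kicker's indifference given the goalkeeper's mix q = 19/39:
  payoff from aim Left = -68/39; payoff from aim Right = -68/39 — equal.
Both players are indifferent, so neither can profitably deviate.

Yes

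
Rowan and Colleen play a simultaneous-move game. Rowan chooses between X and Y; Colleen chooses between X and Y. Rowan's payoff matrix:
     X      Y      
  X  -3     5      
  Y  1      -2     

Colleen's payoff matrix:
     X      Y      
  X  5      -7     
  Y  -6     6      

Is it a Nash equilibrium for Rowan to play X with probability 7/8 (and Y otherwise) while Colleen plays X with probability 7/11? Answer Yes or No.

Given Rowan's mix p = 7/8, Colleen's payoff from X is 29/8 but from Y is -43/8. Colleen strictly prefers X, so Colleen would not mix.
So the proposed profile is not a Nash equilibrium.

No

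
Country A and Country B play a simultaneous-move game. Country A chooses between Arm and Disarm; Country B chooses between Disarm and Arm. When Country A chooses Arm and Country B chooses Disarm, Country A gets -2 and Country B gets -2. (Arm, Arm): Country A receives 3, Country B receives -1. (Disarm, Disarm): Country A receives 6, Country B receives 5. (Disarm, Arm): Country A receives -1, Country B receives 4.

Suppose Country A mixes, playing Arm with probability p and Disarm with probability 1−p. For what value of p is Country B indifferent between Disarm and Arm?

Country B's indifference between Disarm and Arm determines Country A's mixing probability p:
  Country B's expected payoff from Disarm: p·(-2) + (1−p)·5 = -7p + 5
  Country B's expected payoff from Arm: p·(-1) + (1−p)·4 = -5p + 4
  -7p + 5 = -5p + 4  ⇒  -2p = -1  ⇒  p = 1/2.

p = 1/2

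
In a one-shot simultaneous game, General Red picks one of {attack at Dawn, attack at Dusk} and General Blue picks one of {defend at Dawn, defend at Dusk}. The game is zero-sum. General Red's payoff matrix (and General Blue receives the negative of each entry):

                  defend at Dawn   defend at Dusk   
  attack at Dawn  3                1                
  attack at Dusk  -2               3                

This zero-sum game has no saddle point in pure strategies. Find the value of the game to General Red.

v = 11/7

In a mixed equilibrium General Red is indifferent between attack at Dawn and attack at Dusk; this condition fixes q.
  General Red's payoff to attack at Dawn: q·3 + (1−q)·1 = 2q + 1
  General Red's payoff to attack at Dusk: q·(-2) + (1−q)·3 = -5q + 3
  2q + 1 = -5q + 3  ⇒  7q = 2  ⇒  q = 2/7.
The value is General Red's expected payoff against this mix (using attack at Dawn): (2/7)·3 + (5/7)·1 = 11/7.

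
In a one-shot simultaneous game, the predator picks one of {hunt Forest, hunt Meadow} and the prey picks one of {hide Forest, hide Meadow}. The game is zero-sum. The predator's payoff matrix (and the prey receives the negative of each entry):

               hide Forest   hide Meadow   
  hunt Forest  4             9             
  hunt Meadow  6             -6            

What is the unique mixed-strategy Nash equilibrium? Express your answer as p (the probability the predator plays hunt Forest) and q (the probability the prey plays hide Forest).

Set the prey's expected payoff from hide Forest equal to that from hide Meadow:
  the prey's expected payoff from hide Forest: p·(-4) + (1−p)·(-6) = 2p - 6
  the prey's expected payoff from hide Meadow: p·(-9) + (1−p)·6 = -15p + 6
  2p - 6 = -15p + 6  ⇒  17p = 12  ⇒  p = 12/17.
In a mixed equilibrium the predator is indifferent between hunt Forest and hunt Meadow; this condition fixes q.
  the predator's expected payoff from hunt Forest: q·4 + (1−q)·9 = -5q + 9
  the predator's expected payoff from hunt Meadow: q·6 + (1−q)·(-6) = 12q - 6
  -5q + 9 = 12q - 6  ⇒  -17q = -15  ⇒  q = 15/17.

p = 12/17, q = 15/17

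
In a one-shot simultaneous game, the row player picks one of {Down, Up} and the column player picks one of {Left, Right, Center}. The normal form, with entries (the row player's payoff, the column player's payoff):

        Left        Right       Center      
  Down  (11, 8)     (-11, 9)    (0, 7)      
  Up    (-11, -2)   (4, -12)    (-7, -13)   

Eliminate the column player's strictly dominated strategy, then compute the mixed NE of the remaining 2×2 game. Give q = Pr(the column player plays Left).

q = 15/37

The column player's strategy Center is strictly dominated by Right: 9 > 7 and -12 > -13. Eliminate Center.
The row player's indifference between Down and Up determines the column player's mixing probability q:
  the row player's payoff from Down: q·11 + (1−q)·(-11) = 22q - 11
  the row player's payoff from Up: q·(-11) + (1−q)·4 = -15q + 4
  22q - 11 = -15q + 4  ⇒  37q = 15  ⇒  q = 15/37.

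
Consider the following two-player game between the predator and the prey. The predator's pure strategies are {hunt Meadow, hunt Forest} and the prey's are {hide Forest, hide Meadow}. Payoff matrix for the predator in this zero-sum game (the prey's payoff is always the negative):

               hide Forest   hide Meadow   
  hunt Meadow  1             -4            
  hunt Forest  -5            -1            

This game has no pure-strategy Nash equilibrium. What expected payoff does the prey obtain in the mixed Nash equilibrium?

7/3

In a mixed equilibrium the prey is indifferent between hide Forest and hide Meadow; this condition fixes p.
  the prey's expected payoff from hide Forest: p·(-1) + (1−p)·5 = -6p + 5
  the prey's expected payoff from hide Meadow: p·4 + (1−p)·1 = 3p + 1
  -6p + 5 = 3p + 1  ⇒  -9p = -4  ⇒  p = 4/9.
At equilibrium the prey is indifferent across columns, so the prey's payoff equals the payoff from hide Forest: (4/9)·(-1) + (5/9)·5 = 7/3.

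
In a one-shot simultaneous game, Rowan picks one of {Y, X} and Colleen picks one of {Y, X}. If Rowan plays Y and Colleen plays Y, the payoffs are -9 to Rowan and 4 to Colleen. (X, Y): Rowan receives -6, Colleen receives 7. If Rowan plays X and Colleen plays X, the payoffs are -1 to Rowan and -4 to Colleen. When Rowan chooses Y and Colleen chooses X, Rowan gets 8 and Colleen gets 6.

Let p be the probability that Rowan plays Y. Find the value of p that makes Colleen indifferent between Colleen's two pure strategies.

For Colleen to be willing to mix, Colleen must be indifferent between Y and X, which pins down Rowan's mix.
  Colleen's payoff from Y: p·4 + (1−p)·7 = -3p + 7
  Colleen's payoff from X: p·6 + (1−p)·(-4) = 10p - 4
  -3p + 7 = 10p - 4  ⇒  -13p = -11  ⇒  p = 11/13.

p = 11/13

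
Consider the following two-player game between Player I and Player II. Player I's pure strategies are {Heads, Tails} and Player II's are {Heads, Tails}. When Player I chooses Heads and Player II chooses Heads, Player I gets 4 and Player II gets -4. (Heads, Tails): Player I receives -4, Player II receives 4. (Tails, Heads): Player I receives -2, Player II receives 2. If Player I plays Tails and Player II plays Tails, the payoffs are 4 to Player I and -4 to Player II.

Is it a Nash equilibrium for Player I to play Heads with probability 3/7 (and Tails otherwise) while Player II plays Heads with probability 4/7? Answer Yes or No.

Yes

Check Player II's indifference given Player I's mix p = 3/7:
  payoff from Heads = -4/7; payoff from Tails = -4/7 — equal.
Check Player I's indifference given Player II's mix q = 4/7:
  payoff from Heads = 4/7; payoff from Tails = 4/7 — equal.
Both players are indifferent, so neither can profitably deviate.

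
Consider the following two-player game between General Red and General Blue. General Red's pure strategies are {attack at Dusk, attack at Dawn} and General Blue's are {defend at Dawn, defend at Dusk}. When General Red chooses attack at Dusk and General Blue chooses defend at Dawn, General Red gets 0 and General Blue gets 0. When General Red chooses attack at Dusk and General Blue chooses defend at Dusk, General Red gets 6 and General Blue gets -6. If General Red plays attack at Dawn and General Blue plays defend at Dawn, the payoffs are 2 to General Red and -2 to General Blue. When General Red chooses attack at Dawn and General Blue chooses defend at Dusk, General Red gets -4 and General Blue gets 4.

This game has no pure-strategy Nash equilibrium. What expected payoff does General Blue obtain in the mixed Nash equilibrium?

Set General Blue's expected payoff from defend at Dawn equal to that from defend at Dusk:
  General Blue's expected payoff from defend at Dawn: p·0 + (1−p)·(-2) = 2p - 2
  General Blue's expected payoff from defend at Dusk: p·(-6) + (1−p)·4 = -10p + 4
  2p - 2 = -10p + 4  ⇒  12p = 6  ⇒  p = 1/2.
At equilibrium General Blue is indifferent across columns, so General Blue's payoff equals the payoff from defend at Dawn: (1/2)·0 + (1/2)·(-2) = -1.

-1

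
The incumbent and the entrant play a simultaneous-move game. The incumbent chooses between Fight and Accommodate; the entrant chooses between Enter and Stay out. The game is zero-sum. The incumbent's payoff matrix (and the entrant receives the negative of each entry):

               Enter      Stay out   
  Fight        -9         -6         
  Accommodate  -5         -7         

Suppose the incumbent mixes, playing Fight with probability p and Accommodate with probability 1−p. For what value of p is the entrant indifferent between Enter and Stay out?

p = 2/5

The incumbent's mix must leave the entrant indifferent between Enter and Stay out.
  the entrant's expected payoff from Enter: p·9 + (1−p)·5 = 4p + 5
  the entrant's expected payoff from Stay out: p·6 + (1−p)·7 = -p + 7
  4p + 5 = -p + 7  ⇒  5p = 2  ⇒  p = 2/5.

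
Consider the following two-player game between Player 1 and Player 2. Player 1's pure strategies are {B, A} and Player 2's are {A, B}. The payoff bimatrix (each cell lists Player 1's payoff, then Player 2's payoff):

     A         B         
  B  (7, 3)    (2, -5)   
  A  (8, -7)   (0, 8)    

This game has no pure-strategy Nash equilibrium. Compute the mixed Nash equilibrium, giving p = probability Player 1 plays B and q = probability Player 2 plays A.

For Player 2 to be willing to mix, Player 2 must be indifferent between A and B, which pins down Player 1's mix.
  Player 2's expected payoff from A: p·3 + (1−p)·(-7) = 10p - 7
  Player 2's expected payoff from B: p·(-5) + (1−p)·8 = -13p + 8
  10p - 7 = -13p + 8  ⇒  23p = 15  ⇒  p = 15/23.
Player 2's mix must leave Player 1 indifferent between B and A.
  Player 1's expected payoff from B: q·7 + (1−q)·2 = 5q + 2
  Player 1's expected payoff from A: q·8 + (1−q)·0 = 8q
  5q + 2 = 8q  ⇒  -3q = -2  ⇒  q = 2/3.

p = 15/23, q = 2/3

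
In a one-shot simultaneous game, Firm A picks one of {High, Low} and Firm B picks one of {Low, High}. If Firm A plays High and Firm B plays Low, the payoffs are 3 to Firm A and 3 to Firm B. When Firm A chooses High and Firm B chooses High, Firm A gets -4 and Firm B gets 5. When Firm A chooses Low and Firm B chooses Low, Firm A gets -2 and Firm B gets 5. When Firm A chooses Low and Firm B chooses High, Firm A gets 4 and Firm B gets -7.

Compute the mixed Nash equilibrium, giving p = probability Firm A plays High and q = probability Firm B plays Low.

Set Firm B's expected payoff from Low equal to that from High:
  Firm B's payoff from Low: p·3 + (1−p)·5 = -2p + 5
  Firm B's payoff from High: p·5 + (1−p)·(-7) = 12p - 7
  -2p + 5 = 12p - 7  ⇒  -14p = -12  ⇒  p = 6/7.
For Firm A to be willing to mix, Firm A must be indifferent between High and Low, which pins down Firm B's mix.
  Firm A's payoff to High: q·3 + (1−q)·(-4) = 7q - 4
  Firm A's payoff to Low: q·(-2) + (1−q)·4 = -6q + 4
  7q - 4 = -6q + 4  ⇒  13q = 8  ⇒  q = 8/13.

p = 6/7, q = 8/13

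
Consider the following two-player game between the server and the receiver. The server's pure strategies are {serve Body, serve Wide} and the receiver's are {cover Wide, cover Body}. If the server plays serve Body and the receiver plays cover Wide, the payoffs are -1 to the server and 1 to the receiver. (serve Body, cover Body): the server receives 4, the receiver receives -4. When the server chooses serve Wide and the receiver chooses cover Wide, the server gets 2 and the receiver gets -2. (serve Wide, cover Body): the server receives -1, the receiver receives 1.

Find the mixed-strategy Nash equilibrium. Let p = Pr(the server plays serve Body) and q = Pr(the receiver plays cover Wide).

For the receiver to be willing to mix, the receiver must be indifferent between cover Wide and cover Body, which pins down the server's mix.
  the receiver's payoff to cover Wide: p·1 + (1−p)·(-2) = 3p - 2
  the receiver's payoff to cover Body: p·(-4) + (1−p)·1 = -5p + 1
  3p - 2 = -5p + 1  ⇒  8p = 3  ⇒  p = 3/8.
For the server to be willing to mix, the server must be indifferent between serve Body and serve Wide, which pins down the receiver's mix.
  the server's payoff from serve Body: q·(-1) + (1−q)·4 = -5q + 4
  the server's payoff from serve Wide: q·2 + (1−q)·(-1) = 3q - 1
  -5q + 4 = 3q - 1  ⇒  -8q = -5  ⇒  q = 5/8.

p = 3/8, q = 5/8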